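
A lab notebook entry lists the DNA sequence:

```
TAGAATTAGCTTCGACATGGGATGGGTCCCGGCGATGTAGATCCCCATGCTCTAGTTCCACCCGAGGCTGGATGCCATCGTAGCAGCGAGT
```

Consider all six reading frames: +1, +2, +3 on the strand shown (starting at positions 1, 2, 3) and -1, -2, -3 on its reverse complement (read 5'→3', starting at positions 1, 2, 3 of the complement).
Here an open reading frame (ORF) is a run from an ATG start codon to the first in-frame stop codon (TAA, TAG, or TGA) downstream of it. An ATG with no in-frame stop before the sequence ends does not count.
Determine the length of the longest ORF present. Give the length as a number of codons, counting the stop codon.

9

Reverse complement (5'→3'): ACTCGCTGCTACGATGGCATCCAGCCTCGGGTGGAACTAGAGCATGGGGATCTACATCGCCGGGACCCATCCCATGTCGAAGCTAATTCTA
Frame +1: TAG AAT TAG CTT CGA CAT GGG ATG GGT CCC GGC GAT GTA GAT CCC CAT GCT CTA GTT CCA CCC GAG GCT GGA TGC CAT CGT AGC AGC GAG — no ATG→stop ORF.
Frame +2: AGA ATT AGC TTC GAC ATG GGA TGG GTC CCG GCG ATG TAG ATC CCC ATG CTC TAG TTC CAC CCG AGG CTG GAT GCC ATC GTA GCA GCG AGT — ATG at 17, stop TAG at 38 → 24 nt; ATG at 35, stop TAG at 38 → 6 nt; ATG at 47, stop TAG at 53 → 9 nt.
Frame +3: GAA TTA GCT TCG ACA TGG GAT GGG TCC CGG CGA TGT AGA TCC CCA TGC TCT AGT TCC ACC CGA GGC TGG ATG CCA TCG TAG CAG CGA — ATG at 72, stop TAG at 81 → 12 nt.
Frame -1: ACT CGC TGC TAC GAT GGC ATC CAG CCT CGG GTG GAA CTA GAG CAT GGG GAT CTA CAT CGC CGG GAC CCA TCC CAT GTC GAA GCT AAT TCT — no ATG→stop ORF.
Frame -2: CTC GCT GCT ACG ATG GCA TCC AGC CTC GGG TGG AAC TAG AGC ATG GGG ATC TAC ATC GCC GGG ACC CAT CCC ATG TCG AAG CTA ATT CTA — ATG at 14, stop TAG at 38 → 27 nt.
Frame -3: TCG CTG CTA CGA TGG CAT CCA GCC TCG GGT GGA ACT AGA GCA TGG GGA TCT ACA TCG CCG GGA CCC ATC CCA TGT CGA AGC TAA TTC — no ATG→stop ORF.
Longest: frame -2, positions 14–40, 27 nt = 9 codons = 8 aa. → 9 codons.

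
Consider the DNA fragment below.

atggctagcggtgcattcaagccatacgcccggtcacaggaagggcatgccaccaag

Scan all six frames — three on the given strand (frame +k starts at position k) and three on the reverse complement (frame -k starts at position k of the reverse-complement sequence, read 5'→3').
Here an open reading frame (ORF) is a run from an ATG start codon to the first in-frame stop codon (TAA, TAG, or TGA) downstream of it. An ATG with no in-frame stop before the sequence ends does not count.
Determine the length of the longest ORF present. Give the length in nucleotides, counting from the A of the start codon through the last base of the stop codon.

Reverse complement (5'→3'): CTTGGTGGCATGCCCTTCCTGTGACCGGGCGTATGGCTTGAATGCACCGCTAGCCAT
Frame +1: ATG GCT AGC GGT GCA TTC AAG CCA TAC GCC CGG TCA CAG GAA GGG CAT GCC ACC AAG — no ATG→stop ORF.
Frame +2: TGG CTA GCG GTG CAT TCA AGC CAT ACG CCC GGT CAC AGG AAG GGC ATG CCA CCA — no ATG→stop ORF.
Frame +3: GGC TAG CGG TGC ATT CAA GCC ATA CGC CCG GTC ACA GGA AGG GCA TGC CAC CAA — no ATG→stop ORF.
Frame -1: CTT GGT GGC ATG CCC TTC CTG TGA CCG GGC GTA TGG CTT GAA TGC ACC GCT AGC CAT — ATG at 10, stop TGA at 22 → 15 nt.
Frame -2: TTG GTG GCA TGC CCT TCC TGT GAC CGG GCG TAT GGC TTG AAT GCA CCG CTA GCC — no ATG→stop ORF.
Frame -3: TGG TGG CAT GCC CTT CCT GTG ACC GGG CGT ATG GCT TGA ATG CAC CGC TAG CCA — ATG at 33, stop TGA at 39 → 9 nt; ATG at 42, stop TAG at 51 → 12 nt.
Longest: frame -1, positions 10–24, 15 nt = 5 codons = 4 aa. → 15 nucleotides.

15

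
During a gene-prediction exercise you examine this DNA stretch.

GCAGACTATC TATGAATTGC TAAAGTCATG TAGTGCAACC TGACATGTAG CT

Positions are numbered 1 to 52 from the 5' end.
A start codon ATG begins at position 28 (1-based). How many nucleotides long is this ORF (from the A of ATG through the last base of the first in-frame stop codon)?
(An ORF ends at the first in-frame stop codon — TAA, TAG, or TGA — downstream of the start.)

Codons from position 28: ATG (28–30), TAG (31–33).
TAG is the first in-frame stop; ORF spans 28–33, 6 nucleotides.

6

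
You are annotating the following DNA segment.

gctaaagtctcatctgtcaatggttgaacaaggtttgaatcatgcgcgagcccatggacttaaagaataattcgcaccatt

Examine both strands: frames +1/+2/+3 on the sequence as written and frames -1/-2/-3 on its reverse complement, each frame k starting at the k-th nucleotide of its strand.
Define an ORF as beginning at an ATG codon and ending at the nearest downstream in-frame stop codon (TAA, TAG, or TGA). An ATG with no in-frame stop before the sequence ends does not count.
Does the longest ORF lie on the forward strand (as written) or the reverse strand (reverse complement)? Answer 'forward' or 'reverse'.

forward

Reverse complement (5'→3'): AATGGTGCGAATTATTCTTTAAGTCCATGGGCTCGCGCATGATTCAAACCTTGTTCAACCATTGACAGATGAGACTTTAGC
Frame +1: GCT AAA GTC TCA TCT GTC AAT GGT TGA ACA AGG TTT GAA TCA TGC GCG AGC CCA TGG ACT TAA AGA ATA ATT CGC ACC ATT — no ATG→stop ORF.
Frame +2: CTA AAG TCT CAT CTG TCA ATG GTT GAA CAA GGT TTG AAT CAT GCG CGA GCC CAT GGA CTT AAA GAA TAA TTC GCA CCA — ATG at 20, stop TAA at 68 → 51 nt.
Frame +3: TAA AGT CTC ATC TGT CAA TGG TTG AAC AAG GTT TGA ATC ATG CGC GAG CCC ATG GAC TTA AAG AAT AAT TCG CAC CAT — no ATG→stop ORF.
Frame -1: AAT GGT GCG AAT TAT TCT TTA AGT CCA TGG GCT CGC GCA TGA TTC AAA CCT TGT TCA ACC ATT GAC AGA TGA GAC TTT AGC — no ATG→stop ORF.
Frame -2: ATG GTG CGA ATT ATT CTT TAA GTC CAT GGG CTC GCG CAT GAT TCA AAC CTT GTT CAA CCA TTG ACA GAT GAG ACT TTA — ATG at 2, stop TAA at 20 → 21 nt.
Frame -3: TGG TGC GAA TTA TTC TTT AAG TCC ATG GGC TCG CGC ATG ATT CAA ACC TTG TTC AAC CAT TGA CAG ATG AGA CTT TAG — ATG at 27, stop TGA at 63 → 39 nt; ATG at 39, stop TGA at 63 → 27 nt; ATG at 69, stop TAG at 78 → 12 nt.
Forward-strand max 51 nt; reverse-strand max 39 nt. The forward strand has the longer ORF.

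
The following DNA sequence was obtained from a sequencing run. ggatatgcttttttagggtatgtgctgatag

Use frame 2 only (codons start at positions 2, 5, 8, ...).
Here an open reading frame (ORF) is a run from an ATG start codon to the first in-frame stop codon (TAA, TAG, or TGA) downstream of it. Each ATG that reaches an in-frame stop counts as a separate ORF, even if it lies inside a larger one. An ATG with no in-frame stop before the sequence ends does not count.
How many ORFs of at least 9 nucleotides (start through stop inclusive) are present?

2

Frame 2: GAT ATG CTT TTT TAG GGT ATG TGC TGA TAG — ATG at 5, stop TAG at 14 → 12 nt; ATG at 20, stop TGA at 26 → 9 nt.
ORFs ≥ 9 nucleotides: frame 2 5–16 (12 nucleotides), frame 2 20–28 (9 nucleotides). Count = 2.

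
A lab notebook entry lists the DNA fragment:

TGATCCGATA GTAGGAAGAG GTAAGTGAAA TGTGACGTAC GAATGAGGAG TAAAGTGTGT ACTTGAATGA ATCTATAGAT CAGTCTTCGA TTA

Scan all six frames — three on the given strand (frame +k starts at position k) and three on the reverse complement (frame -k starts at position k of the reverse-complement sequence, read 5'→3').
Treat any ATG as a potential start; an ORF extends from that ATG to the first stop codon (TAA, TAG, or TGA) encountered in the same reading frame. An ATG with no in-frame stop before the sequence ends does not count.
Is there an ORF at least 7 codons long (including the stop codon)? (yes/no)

yes

Reverse complement (5'→3'): TAATCGAAGACTGATCTATAGATTCATTCAAGTACACACTTTACTCCTCATTCGTACGTCACATTTCACTTACCTCTTCCTACTATCGGATCA
Frame +1: TGA TCC GAT AGT AGG AAG AGG TAA GTG AAA TGT GAC GTA CGA ATG AGG AGT AAA GTG TGT ACT TGA ATG AAT CTA TAG ATC AGT CTT CGA TTA — ATG at 43, stop TGA at 64 → 24 nt; ATG at 67, stop TAG at 76 → 12 nt.
Frame +2: GAT CCG ATA GTA GGA AGA GGT AAG TGA AAT GTG ACG TAC GAA TGA GGA GTA AAG TGT GTA CTT GAA TGA ATC TAT AGA TCA GTC TTC GAT — no ATG→stop ORF.
Frame +3: ATC CGA TAG TAG GAA GAG GTA AGT GAA ATG TGA CGT ACG AAT GAG GAG TAA AGT GTG TAC TTG AAT GAA TCT ATA GAT CAG TCT TCG ATT — ATG at 30, stop TGA at 33 → 6 nt.
Frame -1: TAA TCG AAG ACT GAT CTA TAG ATT CAT TCA AGT ACA CAC TTT ACT CCT CAT TCG TAC GTC ACA TTT CAC TTA CCT CTT CCT ACT ATC GGA TCA — no ATG→stop ORF.
Frame -2: AAT CGA AGA CTG ATC TAT AGA TTC ATT CAA GTA CAC ACT TTA CTC CTC ATT CGT ACG TCA CAT TTC ACT TAC CTC TTC CTA CTA TCG GAT — no ATG→stop ORF.
Frame -3: ATC GAA GAC TGA TCT ATA GAT TCA TTC AAG TAC ACA CTT TAC TCC TCA TTC GTA CGT CAC ATT TCA CTT ACC TCT TCC TAC TAT CGG ATC — no ATG→stop ORF.
Frame +1 has an ORF of 8 codons (positions 43–66) ≥ 7, so yes.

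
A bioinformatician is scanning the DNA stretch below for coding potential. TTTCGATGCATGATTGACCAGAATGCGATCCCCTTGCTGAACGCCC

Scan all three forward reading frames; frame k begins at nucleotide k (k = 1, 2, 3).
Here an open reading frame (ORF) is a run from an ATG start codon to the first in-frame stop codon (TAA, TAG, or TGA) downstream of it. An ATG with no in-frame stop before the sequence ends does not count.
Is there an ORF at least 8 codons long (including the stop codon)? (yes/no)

Frame 1: TTT CGA TGC ATG ATT GAC CAG AAT GCG ATC CCC TTG CTG AAC GCC — no ATG→stop ORF.
Frame 2: TTC GAT GCA TGA TTG ACC AGA ATG CGA TCC CCT TGC TGA ACG CCC — ATG at 23, stop TGA at 38 → 18 nt.
Frame 3: TCG ATG CAT GAT TGA CCA GAA TGC GAT CCC CTT GCT GAA CGC — ATG at 6, stop TGA at 15 → 12 nt.
Largest ORF found is 6 codons < 8, so no.

no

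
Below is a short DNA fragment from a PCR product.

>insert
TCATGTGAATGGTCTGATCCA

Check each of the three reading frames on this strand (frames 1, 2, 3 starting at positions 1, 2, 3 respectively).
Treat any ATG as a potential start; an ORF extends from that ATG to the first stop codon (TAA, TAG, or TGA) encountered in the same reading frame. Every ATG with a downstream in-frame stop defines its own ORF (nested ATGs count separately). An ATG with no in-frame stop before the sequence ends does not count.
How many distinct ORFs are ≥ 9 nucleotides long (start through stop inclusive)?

Frame 1: TCA TGT GAA TGG TCT GAT CCA — no ATG→stop ORF.
Frame 2: CAT GTG AAT GGT CTG ATC — no ATG→stop ORF.
Frame 3: ATG TGA ATG GTC TGA TCC — ATG at 3, stop TGA at 6 → 6 nt; ATG at 9, stop TGA at 15 → 9 nt.
ORFs ≥ 9 nucleotides: frame 3 9–17 (9 nucleotides). Count = 1.

1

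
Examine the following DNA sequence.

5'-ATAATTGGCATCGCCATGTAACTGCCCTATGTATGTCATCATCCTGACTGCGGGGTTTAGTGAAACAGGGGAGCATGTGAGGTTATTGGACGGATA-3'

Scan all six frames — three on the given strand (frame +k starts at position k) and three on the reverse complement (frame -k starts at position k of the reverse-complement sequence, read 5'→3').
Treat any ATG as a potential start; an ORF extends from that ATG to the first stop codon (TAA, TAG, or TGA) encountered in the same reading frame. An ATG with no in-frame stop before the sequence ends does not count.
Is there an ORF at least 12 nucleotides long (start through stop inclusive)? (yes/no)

Reverse complement (5'→3'): TATCCGTCCAATAACCTCACATGCTCCCCTGTTTCACTAAACCCCGCAGTCAGGATGATGACATACATAGGGCAGTTACATGGCGATGCCAATTAT
Frame +1: ATA ATT GGC ATC GCC ATG TAA CTG CCC TAT GTA TGT CAT CAT CCT GAC TGC GGG GTT TAG TGA AAC AGG GGA GCA TGT GAG GTT ATT GGA CGG ATA — ATG at 16, stop TAA at 19 → 6 nt.
Frame +2: TAA TTG GCA TCG CCA TGT AAC TGC CCT ATG TAT GTC ATC ATC CTG ACT GCG GGG TTT AGT GAA ACA GGG GAG CAT GTG AGG TTA TTG GAC GGA — no ATG→stop ORF.
Frame +3: AAT TGG CAT CGC CAT GTA ACT GCC CTA TGT ATG TCA TCA TCC TGA CTG CGG GGT TTA GTG AAA CAG GGG AGC ATG TGA GGT TAT TGG ACG GAT — ATG at 33, stop TGA at 45 → 15 nt; ATG at 75, stop TGA at 78 → 6 nt.
Frame -1: TAT CCG TCC AAT AAC CTC ACA TGC TCC CCT GTT TCA CTA AAC CCC GCA GTC AGG ATG ATG ACA TAC ATA GGG CAG TTA CAT GGC GAT GCC AAT TAT — no ATG→stop ORF.
Frame -2: ATC CGT CCA ATA ACC TCA CAT GCT CCC CTG TTT CAC TAA ACC CCG CAG TCA GGA TGA TGA CAT ACA TAG GGC AGT TAC ATG GCG ATG CCA ATT — no ATG→stop ORF.
Frame -3: TCC GTC CAA TAA CCT CAC ATG CTC CCC TGT TTC ACT AAA CCC CGC AGT CAG GAT GAT GAC ATA CAT AGG GCA GTT ACA TGG CGA TGC CAA TTA — no ATG→stop ORF.
Frame +3 has an ORF of 15 nucleotides (positions 33–47) ≥ 12, so yes.

yes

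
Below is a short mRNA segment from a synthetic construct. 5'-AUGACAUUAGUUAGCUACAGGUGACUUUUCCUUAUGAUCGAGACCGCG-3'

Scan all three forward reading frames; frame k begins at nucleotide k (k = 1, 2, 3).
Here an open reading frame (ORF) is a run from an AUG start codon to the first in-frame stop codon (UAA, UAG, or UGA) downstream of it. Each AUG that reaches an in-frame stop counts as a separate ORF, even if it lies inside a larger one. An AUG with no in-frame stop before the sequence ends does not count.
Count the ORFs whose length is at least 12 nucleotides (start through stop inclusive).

1

Frame 1: AUG ACA UUA GUU AGC UAC AGG UGA CUU UUC CUU AUG AUC GAG ACC GCG — AUG at 1, stop UGA at 22 → 24 nt.
Frame 2: UGA CAU UAG UUA GCU ACA GGU GAC UUU UCC UUA UGA UCG AGA CCG — no AUG→stop ORF.
Frame 3: GAC AUU AGU UAG CUA CAG GUG ACU UUU CCU UAU GAU CGA GAC CGC — no AUG→stop ORF.
ORFs ≥ 12 nucleotides: frame 1 1–24 (24 nucleotides). Count = 1.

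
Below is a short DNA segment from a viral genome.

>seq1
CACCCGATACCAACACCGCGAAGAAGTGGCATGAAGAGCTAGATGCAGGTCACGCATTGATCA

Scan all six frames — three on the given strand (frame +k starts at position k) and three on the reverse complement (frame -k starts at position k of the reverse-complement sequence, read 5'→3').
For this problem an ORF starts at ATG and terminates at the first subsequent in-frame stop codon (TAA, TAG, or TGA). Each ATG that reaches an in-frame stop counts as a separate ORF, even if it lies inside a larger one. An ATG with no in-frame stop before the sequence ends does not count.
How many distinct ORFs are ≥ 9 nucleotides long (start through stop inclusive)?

2

Reverse complement (5'→3'): TGATCAATGCGTGACCTGCATCTAGCTCTTCATGCCACTTCTTCGCGGTGTTGGTATCGGGTG
Frame +1: CAC CCG ATA CCA ACA CCG CGA AGA AGT GGC ATG AAG AGC TAG ATG CAG GTC ACG CAT TGA TCA — ATG at 31, stop TAG at 40 → 12 nt; ATG at 43, stop TGA at 58 → 18 nt.
Frame +2: ACC CGA TAC CAA CAC CGC GAA GAA GTG GCA TGA AGA GCT AGA TGC AGG TCA CGC ATT GAT — no ATG→stop ORF.
Frame +3: CCC GAT ACC AAC ACC GCG AAG AAG TGG CAT GAA GAG CTA GAT GCA GGT CAC GCA TTG ATC — no ATG→stop ORF.
Frame -1: TGA TCA ATG CGT GAC CTG CAT CTA GCT CTT CAT GCC ACT TCT TCG CGG TGT TGG TAT CGG GTG — no ATG→stop ORF.
Frame -2: GAT CAA TGC GTG ACC TGC ATC TAG CTC TTC ATG CCA CTT CTT CGC GGT GTT GGT ATC GGG — no ATG→stop ORF.
Frame -3: ATC AAT GCG TGA CCT GCA TCT AGC TCT TCA TGC CAC TTC TTC GCG GTG TTG GTA TCG GGT — no ATG→stop ORF.
ORFs ≥ 9 nucleotides: frame +1 31–42 (12 nucleotides), frame +1 43–60 (18 nucleotides). Count = 2.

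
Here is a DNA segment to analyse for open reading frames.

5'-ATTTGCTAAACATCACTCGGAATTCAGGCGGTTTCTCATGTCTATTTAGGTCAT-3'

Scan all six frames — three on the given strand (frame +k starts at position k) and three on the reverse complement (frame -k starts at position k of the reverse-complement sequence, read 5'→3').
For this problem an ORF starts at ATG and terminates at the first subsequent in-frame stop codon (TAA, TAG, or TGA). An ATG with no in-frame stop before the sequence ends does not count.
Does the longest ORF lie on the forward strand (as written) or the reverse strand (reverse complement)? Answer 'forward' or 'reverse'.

reverse

Reverse complement (5'→3'): ATGACCTAAATAGACATGAGAAACCGCCTGAATTCCGAGTGATGTTTAGCAAAT
Frame +1: ATT TGC TAA ACA TCA CTC GGA ATT CAG GCG GTT TCT CAT GTC TAT TTA GGT CAT — no ATG→stop ORF.
Frame +2: TTT GCT AAA CAT CAC TCG GAA TTC AGG CGG TTT CTC ATG TCT ATT TAG GTC — ATG at 38, stop TAG at 47 → 12 nt.
Frame +3: TTG CTA AAC ATC ACT CGG AAT TCA GGC GGT TTC TCA TGT CTA TTT AGG TCA — no ATG→stop ORF.
Frame -1: ATG ACC TAA ATA GAC ATG AGA AAC CGC CTG AAT TCC GAG TGA TGT TTA GCA AAT — ATG at 1, stop TAA at 7 → 9 nt; ATG at 16, stop TGA at 40 → 27 nt.
Frame -2: TGA CCT AAA TAG ACA TGA GAA ACC GCC TGA ATT CCG AGT GAT GTT TAG CAA — no ATG→stop ORF.
Frame -3: GAC CTA AAT AGA CAT GAG AAA CCG CCT GAA TTC CGA GTG ATG TTT AGC AAA — no ATG→stop ORF.
Forward-strand max 12 nt; reverse-strand max 27 nt. The reverse strand has the longer ORF.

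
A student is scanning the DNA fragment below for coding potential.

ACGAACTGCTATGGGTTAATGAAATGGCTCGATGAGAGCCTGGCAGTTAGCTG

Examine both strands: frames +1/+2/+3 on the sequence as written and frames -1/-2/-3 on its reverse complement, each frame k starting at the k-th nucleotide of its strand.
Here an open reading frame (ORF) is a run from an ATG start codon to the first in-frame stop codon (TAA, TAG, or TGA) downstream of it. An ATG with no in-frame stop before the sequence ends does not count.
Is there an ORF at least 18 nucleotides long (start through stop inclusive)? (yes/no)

no

Reverse complement (5'→3'): CAGCTAACTGCCAGGCTCTCATCGAGCCATTTCATTAACCCATAGCAGTTCGT
Frame +1: ACG AAC TGC TAT GGG TTA ATG AAA TGG CTC GAT GAG AGC CTG GCA GTT AGC — no ATG→stop ORF.
Frame +2: CGA ACT GCT ATG GGT TAA TGA AAT GGC TCG ATG AGA GCC TGG CAG TTA GCT — ATG at 11, stop TAA at 17 → 9 nt.
Frame +3: GAA CTG CTA TGG GTT AAT GAA ATG GCT CGA TGA GAG CCT GGC AGT TAG CTG — ATG at 24, stop TGA at 33 → 12 nt.
Frame -1: CAG CTA ACT GCC AGG CTC TCA TCG AGC CAT TTC ATT AAC CCA TAG CAG TTC — no ATG→stop ORF.
Frame -2: AGC TAA CTG CCA GGC TCT CAT CGA GCC ATT TCA TTA ACC CAT AGC AGT TCG — no ATG→stop ORF.
Frame -3: GCT AAC TGC CAG GCT CTC ATC GAG CCA TTT CAT TAA CCC ATA GCA GTT CGT — no ATG→stop ORF.
Largest ORF found is 12 nucleotides < 18, so no.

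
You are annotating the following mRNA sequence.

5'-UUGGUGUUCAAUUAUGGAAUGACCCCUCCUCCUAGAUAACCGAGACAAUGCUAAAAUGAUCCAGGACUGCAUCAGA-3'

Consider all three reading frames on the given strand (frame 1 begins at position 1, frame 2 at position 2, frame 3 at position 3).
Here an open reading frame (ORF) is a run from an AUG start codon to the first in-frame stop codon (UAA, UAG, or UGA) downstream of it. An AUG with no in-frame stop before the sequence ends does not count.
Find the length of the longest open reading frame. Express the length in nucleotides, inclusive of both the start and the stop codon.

Frame 1: UUG GUG UUC AAU UAU GGA AUG ACC CCU CCU CCU AGA UAA CCG AGA CAA UGC UAA AAU GAU CCA GGA CUG CAU CAG — AUG at 19, stop UAA at 37 → 21 nt.
Frame 2: UGG UGU UCA AUU AUG GAA UGA CCC CUC CUC CUA GAU AAC CGA GAC AAU GCU AAA AUG AUC CAG GAC UGC AUC AGA — AUG at 14, stop UGA at 20 → 9 nt.
Frame 3: GGU GUU CAA UUA UGG AAU GAC CCC UCC UCC UAG AUA ACC GAG ACA AUG CUA AAA UGA UCC AGG ACU GCA UCA — AUG at 48, stop UGA at 57 → 12 nt.
Longest: frame 1, positions 19–39, 21 nt = 7 codons = 6 aa. → 21 nucleotides.

21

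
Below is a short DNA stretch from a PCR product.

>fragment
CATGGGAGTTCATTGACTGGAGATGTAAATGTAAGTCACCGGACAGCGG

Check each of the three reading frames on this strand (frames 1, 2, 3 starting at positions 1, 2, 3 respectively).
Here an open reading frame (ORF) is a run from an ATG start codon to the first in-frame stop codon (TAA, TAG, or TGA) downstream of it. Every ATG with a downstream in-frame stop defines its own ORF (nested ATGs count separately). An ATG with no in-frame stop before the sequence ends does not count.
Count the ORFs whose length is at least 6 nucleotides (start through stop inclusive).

Frame 1: CAT GGG AGT TCA TTG ACT GGA GAT GTA AAT GTA AGT CAC CGG ACA GCG — no ATG→stop ORF.
Frame 2: ATG GGA GTT CAT TGA CTG GAG ATG TAA ATG TAA GTC ACC GGA CAG CGG — ATG at 2, stop TGA at 14 → 15 nt; ATG at 23, stop TAA at 26 → 6 nt; ATG at 29, stop TAA at 32 → 6 nt.
Frame 3: TGG GAG TTC ATT GAC TGG AGA TGT AAA TGT AAG TCA CCG GAC AGC — no ATG→stop ORF.
ORFs ≥ 6 nucleotides: frame 2 2–16 (15 nucleotides), frame 2 23–28 (6 nucleotides), frame 2 29–34 (6 nucleotides). Count = 3.

3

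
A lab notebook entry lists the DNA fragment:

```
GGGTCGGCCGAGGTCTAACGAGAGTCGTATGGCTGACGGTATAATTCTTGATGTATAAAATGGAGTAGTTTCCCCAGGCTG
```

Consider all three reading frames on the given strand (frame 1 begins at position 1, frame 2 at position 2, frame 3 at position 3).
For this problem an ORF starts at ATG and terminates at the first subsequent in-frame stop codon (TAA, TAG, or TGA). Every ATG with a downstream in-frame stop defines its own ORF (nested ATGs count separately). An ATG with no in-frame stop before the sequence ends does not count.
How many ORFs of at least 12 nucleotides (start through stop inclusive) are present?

Frame 1: GGG TCG GCC GAG GTC TAA CGA GAG TCG TAT GGC TGA CGG TAT AAT TCT TGA TGT ATA AAA TGG AGT AGT TTC CCC AGG CTG — no ATG→stop ORF.
Frame 2: GGT CGG CCG AGG TCT AAC GAG AGT CGT ATG GCT GAC GGT ATA ATT CTT GAT GTA TAA AAT GGA GTA GTT TCC CCA GGC — ATG at 29, stop TAA at 56 → 30 nt.
Frame 3: GTC GGC CGA GGT CTA ACG AGA GTC GTA TGG CTG ACG GTA TAA TTC TTG ATG TAT AAA ATG GAG TAG TTT CCC CAG GCT — ATG at 51, stop TAG at 66 → 18 nt; ATG at 60, stop TAG at 66 → 9 nt.
ORFs ≥ 12 nucleotides: frame 2 29–58 (30 nucleotides), frame 3 51–68 (18 nucleotides). Count = 2.

2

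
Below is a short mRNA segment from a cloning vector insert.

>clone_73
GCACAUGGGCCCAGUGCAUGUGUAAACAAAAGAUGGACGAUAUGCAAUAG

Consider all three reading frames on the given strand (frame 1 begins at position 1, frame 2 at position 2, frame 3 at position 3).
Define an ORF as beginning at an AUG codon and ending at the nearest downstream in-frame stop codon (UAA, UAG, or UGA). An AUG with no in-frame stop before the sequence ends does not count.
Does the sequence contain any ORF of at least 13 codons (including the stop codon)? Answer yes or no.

no

Frame 1: GCA CAU GGG CCC AGU GCA UGU GUA AAC AAA AGA UGG ACG AUA UGC AAU — no AUG→stop ORF.
Frame 2: CAC AUG GGC CCA GUG CAU GUG UAA ACA AAA GAU GGA CGA UAU GCA AUA — AUG at 5, stop UAA at 23 → 21 nt.
Frame 3: ACA UGG GCC CAG UGC AUG UGU AAA CAA AAG AUG GAC GAU AUG CAA UAG — AUG at 18, stop UAG at 48 → 33 nt; AUG at 33, stop UAG at 48 → 18 nt; AUG at 42, stop UAG at 48 → 9 nt.
Largest ORF found is 11 codons < 13, so no.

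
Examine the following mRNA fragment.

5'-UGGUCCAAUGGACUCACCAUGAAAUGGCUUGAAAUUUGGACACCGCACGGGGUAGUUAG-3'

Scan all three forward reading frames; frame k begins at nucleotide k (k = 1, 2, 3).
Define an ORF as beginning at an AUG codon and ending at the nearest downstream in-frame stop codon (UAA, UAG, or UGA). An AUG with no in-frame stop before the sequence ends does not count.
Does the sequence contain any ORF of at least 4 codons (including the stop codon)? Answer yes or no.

yes

Frame 1: UGG UCC AAU GGA CUC ACC AUG AAA UGG CUU GAA AUU UGG ACA CCG CAC GGG GUA GUU — no AUG→stop ORF.
Frame 2: GGU CCA AUG GAC UCA CCA UGA AAU GGC UUG AAA UUU GGA CAC CGC ACG GGG UAG UUA — AUG at 8, stop UGA at 20 → 15 nt.
Frame 3: GUC CAA UGG ACU CAC CAU GAA AUG GCU UGA AAU UUG GAC ACC GCA CGG GGU AGU UAG — AUG at 24, stop UGA at 30 → 9 nt.
Frame 2 has an ORF of 5 codons (positions 8–22) ≥ 4, so yes.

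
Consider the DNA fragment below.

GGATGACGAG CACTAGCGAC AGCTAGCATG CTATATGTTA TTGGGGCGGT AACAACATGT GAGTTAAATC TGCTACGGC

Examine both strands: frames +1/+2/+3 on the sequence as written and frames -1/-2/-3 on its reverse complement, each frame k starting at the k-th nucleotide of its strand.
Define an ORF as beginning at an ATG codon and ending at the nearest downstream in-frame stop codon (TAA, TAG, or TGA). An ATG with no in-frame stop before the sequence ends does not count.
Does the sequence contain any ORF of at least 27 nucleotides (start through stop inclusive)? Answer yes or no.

no

Reverse complement (5'→3'): GCCGTAGCAGATTTAACTCACATGTTGTTACCGCCCCAATAACATATAGCATGCTAGCTGTCGCTAGTGCTCGTCATCC
Frame +1: GGA TGA CGA GCA CTA GCG ACA GCT AGC ATG CTA TAT GTT ATT GGG GCG GTA ACA ACA TGT GAG TTA AAT CTG CTA CGG — no ATG→stop ORF.
Frame +2: GAT GAC GAG CAC TAG CGA CAG CTA GCA TGC TAT ATG TTA TTG GGG CGG TAA CAA CAT GTG AGT TAA ATC TGC TAC GGC — ATG at 35, stop TAA at 50 → 18 nt.
Frame +3: ATG ACG AGC ACT AGC GAC AGC TAG CAT GCT ATA TGT TAT TGG GGC GGT AAC AAC ATG TGA GTT AAA TCT GCT ACG — ATG at 3, stop TAG at 24 → 24 nt; ATG at 57, stop TGA at 60 → 6 nt.
Frame -1: GCC GTA GCA GAT TTA ACT CAC ATG TTG TTA CCG CCC CAA TAA CAT ATA GCA TGC TAG CTG TCG CTA GTG CTC GTC ATC — ATG at 22, stop TAA at 40 → 21 nt.
Frame -2: CCG TAG CAG ATT TAA CTC ACA TGT TGT TAC CGC CCC AAT AAC ATA TAG CAT GCT AGC TGT CGC TAG TGC TCG TCA TCC — no ATG→stop ORF.
Frame -3: CGT AGC AGA TTT AAC TCA CAT GTT GTT ACC GCC CCA ATA ACA TAT AGC ATG CTA GCT GTC GCT AGT GCT CGT CAT — no ATG→stop ORF.
Largest ORF found is 24 nucleotides < 27, so no.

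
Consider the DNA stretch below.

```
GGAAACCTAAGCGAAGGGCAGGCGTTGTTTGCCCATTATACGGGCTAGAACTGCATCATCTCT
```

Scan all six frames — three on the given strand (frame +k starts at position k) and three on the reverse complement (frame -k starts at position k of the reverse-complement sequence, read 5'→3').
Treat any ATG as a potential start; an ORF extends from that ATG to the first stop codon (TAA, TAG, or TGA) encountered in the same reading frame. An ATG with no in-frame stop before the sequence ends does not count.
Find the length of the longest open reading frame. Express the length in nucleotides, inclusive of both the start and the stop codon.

30

Reverse complement (5'→3'): AGAGATGATGCAGTTCTAGCCCGTATAATGGGCAAACAACGCCTGCCCTTCGCTTAGGTTTCC
Frame +1: GGA AAC CTA AGC GAA GGG CAG GCG TTG TTT GCC CAT TAT ACG GGC TAG AAC TGC ATC ATC TCT — no ATG→stop ORF.
Frame +2: GAA ACC TAA GCG AAG GGC AGG CGT TGT TTG CCC ATT ATA CGG GCT AGA ACT GCA TCA TCT — no ATG→stop ORF.
Frame +3: AAA CCT AAG CGA AGG GCA GGC GTT GTT TGC CCA TTA TAC GGG CTA GAA CTG CAT CAT CTC — no ATG→stop ORF.
Frame -1: AGA GAT GAT GCA GTT CTA GCC CGT ATA ATG GGC AAA CAA CGC CTG CCC TTC GCT TAG GTT TCC — ATG at 28, stop TAG at 55 → 30 nt.
Frame -2: GAG ATG ATG CAG TTC TAG CCC GTA TAA TGG GCA AAC AAC GCC TGC CCT TCG CTT AGG TTT — ATG at 5, stop TAG at 17 → 15 nt; ATG at 8, stop TAG at 17 → 12 nt.
Frame -3: AGA TGA TGC AGT TCT AGC CCG TAT AAT GGG CAA ACA ACG CCT GCC CTT CGC TTA GGT TTC — no ATG→stop ORF.
Longest: frame -1, positions 28–57, 30 nt = 10 codons = 9 aa. → 30 nucleotides.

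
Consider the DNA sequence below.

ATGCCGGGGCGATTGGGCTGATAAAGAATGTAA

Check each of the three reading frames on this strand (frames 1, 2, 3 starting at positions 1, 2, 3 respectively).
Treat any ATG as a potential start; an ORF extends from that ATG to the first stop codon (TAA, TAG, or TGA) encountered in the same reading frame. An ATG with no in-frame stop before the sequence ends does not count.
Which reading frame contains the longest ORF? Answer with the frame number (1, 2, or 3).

Frame 1: ATG CCG GGG CGA TTG GGC TGA TAA AGA ATG TAA — ATG at 1, stop TGA at 19 → 21 nt; ATG at 28, stop TAA at 31 → 6 nt.
Frame 2: TGC CGG GGC GAT TGG GCT GAT AAA GAA TGT — no ATG→stop ORF.
Frame 3: GCC GGG GCG ATT GGG CTG ATA AAG AAT GTA — no ATG→stop ORF.
Longest ORF is 21 nt in frame 1 (positions 1–21).

1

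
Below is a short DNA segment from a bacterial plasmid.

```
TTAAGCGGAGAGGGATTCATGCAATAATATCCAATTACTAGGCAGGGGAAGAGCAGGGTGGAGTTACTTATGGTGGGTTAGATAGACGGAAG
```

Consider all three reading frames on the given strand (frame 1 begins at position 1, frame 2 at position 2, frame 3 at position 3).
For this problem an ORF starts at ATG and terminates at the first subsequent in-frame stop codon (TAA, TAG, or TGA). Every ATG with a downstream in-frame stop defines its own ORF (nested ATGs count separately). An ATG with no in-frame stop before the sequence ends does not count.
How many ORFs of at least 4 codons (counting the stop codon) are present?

1

Frame 1: TTA AGC GGA GAG GGA TTC ATG CAA TAA TAT CCA ATT ACT AGG CAG GGG AAG AGC AGG GTG GAG TTA CTT ATG GTG GGT TAG ATA GAC GGA — ATG at 19, stop TAA at 25 → 9 nt; ATG at 70, stop TAG at 79 → 12 nt.
Frame 2: TAA GCG GAG AGG GAT TCA TGC AAT AAT ATC CAA TTA CTA GGC AGG GGA AGA GCA GGG TGG AGT TAC TTA TGG TGG GTT AGA TAG ACG GAA — no ATG→stop ORF.
Frame 3: AAG CGG AGA GGG ATT CAT GCA ATA ATA TCC AAT TAC TAG GCA GGG GAA GAG CAG GGT GGA GTT ACT TAT GGT GGG TTA GAT AGA CGG AAG — no ATG→stop ORF.
ORFs ≥ 4 codons: frame 1 70–81 (4 codons). Count = 1.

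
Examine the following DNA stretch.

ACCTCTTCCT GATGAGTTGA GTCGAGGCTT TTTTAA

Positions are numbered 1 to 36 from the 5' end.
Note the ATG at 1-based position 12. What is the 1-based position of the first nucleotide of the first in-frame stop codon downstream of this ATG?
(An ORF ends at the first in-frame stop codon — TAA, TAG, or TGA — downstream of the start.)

18

Codons from position 12: ATG (12–14), AGT (15–17), TGA (18–20).
TGA is a stop codon; it begins at position 18.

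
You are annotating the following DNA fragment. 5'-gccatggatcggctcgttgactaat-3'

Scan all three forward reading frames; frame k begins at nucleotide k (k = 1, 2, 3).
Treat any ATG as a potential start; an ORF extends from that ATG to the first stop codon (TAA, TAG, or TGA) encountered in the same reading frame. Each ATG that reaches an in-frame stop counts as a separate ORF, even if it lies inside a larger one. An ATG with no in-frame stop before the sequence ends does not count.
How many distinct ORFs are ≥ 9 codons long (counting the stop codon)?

Frame 1: GCC ATG GAT CGG CTC GTT GAC TAA — ATG at 4, stop TAA at 22 → 21 nt.
Frame 2: CCA TGG ATC GGC TCG TTG ACT AAT — no ATG→stop ORF.
Frame 3: CAT GGA TCG GCT CGT TGA CTA — no ATG→stop ORF.
No ORF reaches 9 codons. Count = 0.

0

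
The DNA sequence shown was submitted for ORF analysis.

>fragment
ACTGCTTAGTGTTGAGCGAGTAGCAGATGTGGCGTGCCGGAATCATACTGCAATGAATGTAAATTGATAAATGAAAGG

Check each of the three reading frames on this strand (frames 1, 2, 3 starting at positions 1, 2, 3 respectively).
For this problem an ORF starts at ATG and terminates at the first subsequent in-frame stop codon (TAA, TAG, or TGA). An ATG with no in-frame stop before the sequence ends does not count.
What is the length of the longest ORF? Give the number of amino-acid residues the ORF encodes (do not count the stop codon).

9

Frame 1: ACT GCT TAG TGT TGA GCG AGT AGC AGA TGT GGC GTG CCG GAA TCA TAC TGC AAT GAA TGT AAA TTG ATA AAT GAA AGG — no ATG→stop ORF.
Frame 2: CTG CTT AGT GTT GAG CGA GTA GCA GAT GTG GCG TGC CGG AAT CAT ACT GCA ATG AAT GTA AAT TGA TAA ATG AAA — ATG at 53, stop TGA at 65 → 15 nt.
Frame 3: TGC TTA GTG TTG AGC GAG TAG CAG ATG TGG CGT GCC GGA ATC ATA CTG CAA TGA ATG TAA ATT GAT AAA TGA AAG — ATG at 27, stop TGA at 54 → 30 nt; ATG at 57, stop TAA at 60 → 6 nt.
Longest: frame 3, positions 27–56, 30 nt = 10 codons = 9 aa. → 9 amino acids.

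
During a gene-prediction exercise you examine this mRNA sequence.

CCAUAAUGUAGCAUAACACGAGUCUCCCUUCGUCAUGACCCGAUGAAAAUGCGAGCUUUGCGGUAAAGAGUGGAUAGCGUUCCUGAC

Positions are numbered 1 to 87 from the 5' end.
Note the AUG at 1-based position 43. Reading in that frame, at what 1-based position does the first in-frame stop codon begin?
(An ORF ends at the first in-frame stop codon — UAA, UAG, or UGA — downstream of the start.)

64

Codons from position 43: AUG (43–45), AAA (46–48), AUG (49–51), CGA (52–54), GCU (55–57), UUG (58–60), CGG (61–63), UAA (64–66).
UAA is a stop codon; it begins at position 64.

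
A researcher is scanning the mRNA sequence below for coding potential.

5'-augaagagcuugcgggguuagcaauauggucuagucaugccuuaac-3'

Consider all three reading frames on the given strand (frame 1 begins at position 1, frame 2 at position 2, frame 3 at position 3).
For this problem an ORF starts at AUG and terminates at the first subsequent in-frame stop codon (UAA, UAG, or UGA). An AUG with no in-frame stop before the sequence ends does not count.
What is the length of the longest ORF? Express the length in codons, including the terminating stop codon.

7

Frame 1: AUG AAG AGC UUG CGG GGU UAG CAA UAU GGU CUA GUC AUG CCU UAA — AUG at 1, stop UAG at 19 → 21 nt; AUG at 37, stop UAA at 43 → 9 nt.
Frame 2: UGA AGA GCU UGC GGG GUU AGC AAU AUG GUC UAG UCA UGC CUU AAC — AUG at 26, stop UAG at 32 → 9 nt.
Frame 3: GAA GAG CUU GCG GGG UUA GCA AUA UGG UCU AGU CAU GCC UUA — no AUG→stop ORF.
Longest: frame 1, positions 1–21, 21 nt = 7 codons = 6 aa. → 7 codons.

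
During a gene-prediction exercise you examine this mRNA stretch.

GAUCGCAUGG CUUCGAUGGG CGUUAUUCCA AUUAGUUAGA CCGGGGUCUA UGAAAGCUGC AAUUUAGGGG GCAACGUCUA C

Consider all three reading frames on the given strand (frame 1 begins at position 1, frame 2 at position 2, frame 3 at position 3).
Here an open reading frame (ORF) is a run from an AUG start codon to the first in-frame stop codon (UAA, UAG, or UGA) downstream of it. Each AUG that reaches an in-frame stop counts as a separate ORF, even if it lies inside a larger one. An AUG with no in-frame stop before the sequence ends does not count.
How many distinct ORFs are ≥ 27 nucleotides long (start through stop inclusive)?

1

Frame 1: GAU CGC AUG GCU UCG AUG GGC GUU AUU CCA AUU AGU UAG ACC GGG GUC UAU GAA AGC UGC AAU UUA GGG GGC AAC GUC UAC — AUG at 7, stop UAG at 37 → 33 nt; AUG at 16, stop UAG at 37 → 24 nt.
Frame 2: AUC GCA UGG CUU CGA UGG GCG UUA UUC CAA UUA GUU AGA CCG GGG UCU AUG AAA GCU GCA AUU UAG GGG GCA ACG UCU — AUG at 50, stop UAG at 65 → 18 nt.
Frame 3: UCG CAU GGC UUC GAU GGG CGU UAU UCC AAU UAG UUA GAC CGG GGU CUA UGA AAG CUG CAA UUU AGG GGG CAA CGU CUA — no AUG→stop ORF.
ORFs ≥ 27 nucleotides: frame 1 7–39 (33 nucleotides). Count = 1.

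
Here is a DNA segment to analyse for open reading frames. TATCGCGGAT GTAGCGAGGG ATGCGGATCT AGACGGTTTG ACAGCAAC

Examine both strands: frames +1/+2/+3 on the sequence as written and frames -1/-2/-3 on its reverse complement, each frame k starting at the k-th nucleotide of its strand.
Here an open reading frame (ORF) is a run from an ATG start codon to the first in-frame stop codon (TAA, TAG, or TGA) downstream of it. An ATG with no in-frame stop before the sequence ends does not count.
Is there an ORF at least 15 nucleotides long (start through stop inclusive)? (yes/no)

Reverse complement (5'→3'): GTTGCTGTCAAACCGTCTAGATCCGCATCCCTCGCTACATCCGCGATA
Frame +1: TAT CGC GGA TGT AGC GAG GGA TGC GGA TCT AGA CGG TTT GAC AGC AAC — no ATG→stop ORF.
Frame +2: ATC GCG GAT GTA GCG AGG GAT GCG GAT CTA GAC GGT TTG ACA GCA — no ATG→stop ORF.
Frame +3: TCG CGG ATG TAG CGA GGG ATG CGG ATC TAG ACG GTT TGA CAG CAA — ATG at 9, stop TAG at 12 → 6 nt; ATG at 21, stop TAG at 30 → 12 nt.
Frame -1: GTT GCT GTC AAA CCG TCT AGA TCC GCA TCC CTC GCT ACA TCC GCG ATA — no ATG→stop ORF.
Frame -2: TTG CTG TCA AAC CGT CTA GAT CCG CAT CCC TCG CTA CAT CCG CGA — no ATG→stop ORF.
Frame -3: TGC TGT CAA ACC GTC TAG ATC CGC ATC CCT CGC TAC ATC CGC GAT — no ATG→stop ORF.
Largest ORF found is 12 nucleotides < 15, so no.

no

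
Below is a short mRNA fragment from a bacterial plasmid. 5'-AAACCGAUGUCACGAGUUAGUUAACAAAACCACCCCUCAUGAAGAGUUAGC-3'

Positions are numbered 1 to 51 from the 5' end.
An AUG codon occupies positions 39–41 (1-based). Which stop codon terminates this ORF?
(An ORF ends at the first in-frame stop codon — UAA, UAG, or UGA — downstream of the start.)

Codons from position 39: AUG (39–41), AAG (42–44), AGU (45–47), UAG (48–50).
The first in-frame stop codon is UAG.

UAG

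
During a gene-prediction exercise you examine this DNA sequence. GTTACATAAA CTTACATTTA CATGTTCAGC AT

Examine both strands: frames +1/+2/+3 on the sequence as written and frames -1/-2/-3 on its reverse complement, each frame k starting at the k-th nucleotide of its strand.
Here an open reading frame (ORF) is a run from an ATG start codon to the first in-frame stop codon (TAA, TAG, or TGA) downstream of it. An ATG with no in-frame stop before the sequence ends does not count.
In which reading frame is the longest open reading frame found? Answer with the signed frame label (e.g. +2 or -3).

Reverse complement (5'→3'): ATGCTGAACATGTAAATGTAAGTTTATGTAAC
Frame +1: GTT ACA TAA ACT TAC ATT TAC ATG TTC AGC — no ATG→stop ORF.
Frame +2: TTA CAT AAA CTT ACA TTT ACA TGT TCA GCA — no ATG→stop ORF.
Frame +3: TAC ATA AAC TTA CAT TTA CAT GTT CAG CAT — no ATG→stop ORF.
Frame -1: ATG CTG AAC ATG TAA ATG TAA GTT TAT GTA — ATG at 1, stop TAA at 13 → 15 nt; ATG at 10, stop TAA at 13 → 6 nt; ATG at 16, stop TAA at 19 → 6 nt.
Frame -2: TGC TGA ACA TGT AAA TGT AAG TTT ATG TAA — ATG at 26, stop TAA at 29 → 6 nt.
Frame -3: GCT GAA CAT GTA AAT GTA AGT TTA TGT AAC — no ATG→stop ORF.
Longest ORF is 15 nt in frame -1 (positions 1–15).

-1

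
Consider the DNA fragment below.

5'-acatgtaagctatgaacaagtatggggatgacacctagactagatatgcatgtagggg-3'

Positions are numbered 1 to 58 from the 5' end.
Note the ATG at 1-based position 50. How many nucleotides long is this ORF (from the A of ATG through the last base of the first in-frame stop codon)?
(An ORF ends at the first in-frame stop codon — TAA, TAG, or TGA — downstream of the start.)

6

Codons from position 50: ATG (50–52), TAG (53–55).
TAG is the first in-frame stop; ORF spans 50–55, 6 nucleotides.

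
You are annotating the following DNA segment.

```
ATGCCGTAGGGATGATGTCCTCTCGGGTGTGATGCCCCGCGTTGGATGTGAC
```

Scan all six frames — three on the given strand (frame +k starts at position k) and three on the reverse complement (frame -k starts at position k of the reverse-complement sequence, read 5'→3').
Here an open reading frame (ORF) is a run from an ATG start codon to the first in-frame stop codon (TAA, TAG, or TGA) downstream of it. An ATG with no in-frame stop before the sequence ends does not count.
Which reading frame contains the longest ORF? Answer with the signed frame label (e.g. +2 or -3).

Reverse complement (5'→3'): GTCACATCCAACGCGGGGCATCACACCCGAGAGGACATCATCCCTACGGCAT
Frame +1: ATG CCG TAG GGA TGA TGT CCT CTC GGG TGT GAT GCC CCG CGT TGG ATG TGA — ATG at 1, stop TAG at 7 → 9 nt; ATG at 46, stop TGA at 49 → 6 nt.
Frame +2: TGC CGT AGG GAT GAT GTC CTC TCG GGT GTG ATG CCC CGC GTT GGA TGT GAC — no ATG→stop ORF.
Frame +3: GCC GTA GGG ATG ATG TCC TCT CGG GTG TGA TGC CCC GCG TTG GAT GTG — ATG at 12, stop TGA at 30 → 21 nt; ATG at 15, stop TGA at 30 → 18 nt.
Frame -1: GTC ACA TCC AAC GCG GGG CAT CAC ACC CGA GAG GAC ATC ATC CCT ACG GCA — no ATG→stop ORF.
Frame -2: TCA CAT CCA ACG CGG GGC ATC ACA CCC GAG AGG ACA TCA TCC CTA CGG CAT — no ATG→stop ORF.
Frame -3: CAC ATC CAA CGC GGG GCA TCA CAC CCG AGA GGA CAT CAT CCC TAC GGC — no ATG→stop ORF.
Longest ORF is 21 nt in frame +3 (positions 12–32).

+3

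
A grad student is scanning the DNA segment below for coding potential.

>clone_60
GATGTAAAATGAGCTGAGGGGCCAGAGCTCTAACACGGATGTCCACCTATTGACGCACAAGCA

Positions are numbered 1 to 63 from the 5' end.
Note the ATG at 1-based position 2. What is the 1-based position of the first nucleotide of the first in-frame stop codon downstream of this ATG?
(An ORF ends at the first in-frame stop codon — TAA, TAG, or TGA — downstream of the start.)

Codons from position 2: ATG (2–4), TAA (5–7).
TAA is a stop codon; it begins at position 5.

5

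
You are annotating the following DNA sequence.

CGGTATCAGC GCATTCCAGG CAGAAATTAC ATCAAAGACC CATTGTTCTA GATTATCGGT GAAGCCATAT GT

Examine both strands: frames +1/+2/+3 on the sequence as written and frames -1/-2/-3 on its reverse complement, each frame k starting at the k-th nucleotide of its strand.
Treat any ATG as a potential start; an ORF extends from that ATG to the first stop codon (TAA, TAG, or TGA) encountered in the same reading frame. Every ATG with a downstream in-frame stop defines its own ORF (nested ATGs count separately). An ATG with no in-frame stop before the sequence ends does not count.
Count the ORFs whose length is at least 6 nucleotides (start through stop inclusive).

4

Reverse complement (5'→3'): ACATATGGCTTCACCGATAATCTAGAACAATGGGTCTTTGATGTAATTTCTGCCTGGAATGCGCTGATACCG
Frame +1: CGG TAT CAG CGC ATT CCA GGC AGA AAT TAC ATC AAA GAC CCA TTG TTC TAG ATT ATC GGT GAA GCC ATA TGT — no ATG→stop ORF.
Frame +2: GGT ATC AGC GCA TTC CAG GCA GAA ATT ACA TCA AAG ACC CAT TGT TCT AGA TTA TCG GTG AAG CCA TAT — no ATG→stop ORF.
Frame +3: GTA TCA GCG CAT TCC AGG CAG AAA TTA CAT CAA AGA CCC ATT GTT CTA GAT TAT CGG TGA AGC CAT ATG — no ATG→stop ORF.
Frame -1: ACA TAT GGC TTC ACC GAT AAT CTA GAA CAA TGG GTC TTT GAT GTA ATT TCT GCC TGG AAT GCG CTG ATA CCG — no ATG→stop ORF.
Frame -2: CAT ATG GCT TCA CCG ATA ATC TAG AAC AAT GGG TCT TTG ATG TAA TTT CTG CCT GGA ATG CGC TGA TAC — ATG at 5, stop TAG at 23 → 21 nt; ATG at 41, stop TAA at 44 → 6 nt; ATG at 59, stop TGA at 65 → 9 nt.
Frame -3: ATA TGG CTT CAC CGA TAA TCT AGA ACA ATG GGT CTT TGA TGT AAT TTC TGC CTG GAA TGC GCT GAT ACC — ATG at 30, stop TGA at 39 → 12 nt.
ORFs ≥ 6 nucleotides: frame -2 5–25 (21 nucleotides), frame -2 41–46 (6 nucleotides), frame -2 59–67 (9 nucleotides), frame -3 30–41 (12 nucleotides). Count = 4.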